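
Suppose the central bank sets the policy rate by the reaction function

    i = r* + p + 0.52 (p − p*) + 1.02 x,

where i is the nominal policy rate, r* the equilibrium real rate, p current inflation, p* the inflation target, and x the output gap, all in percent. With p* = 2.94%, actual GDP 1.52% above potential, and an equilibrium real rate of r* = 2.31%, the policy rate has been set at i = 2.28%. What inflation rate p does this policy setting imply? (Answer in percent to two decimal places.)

Output 1.52% above potential → x = 1.52.
Collecting p: i = r* + (1 + 0.52) p − 0.52 p* + 1.02 x
1.52 p = 2.28 − 2.31 + 0.52 × 2.94 − 1.02 × 1.52 = -0.0516
p = -0.0516 / 1.52 = -0.03

-0.03%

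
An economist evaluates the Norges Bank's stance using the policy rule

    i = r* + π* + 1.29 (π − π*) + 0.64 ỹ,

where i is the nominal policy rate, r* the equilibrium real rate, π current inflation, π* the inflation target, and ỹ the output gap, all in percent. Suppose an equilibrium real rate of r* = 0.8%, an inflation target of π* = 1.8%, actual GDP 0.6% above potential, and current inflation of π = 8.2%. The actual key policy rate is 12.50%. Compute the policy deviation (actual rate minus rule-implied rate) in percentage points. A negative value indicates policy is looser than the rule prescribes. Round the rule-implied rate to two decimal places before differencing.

1.26 pp

Output 0.6% above potential → ỹ = 0.6.
i = 0.8 + 1.8 + 1.29 × (8.2 − 1.8) + 0.64 × 0.6
   = 0.8 + 1.8 + 8.256 + 0.384 = 11.24
Deviation = 12.50 − 11.24 = 1.26 pp.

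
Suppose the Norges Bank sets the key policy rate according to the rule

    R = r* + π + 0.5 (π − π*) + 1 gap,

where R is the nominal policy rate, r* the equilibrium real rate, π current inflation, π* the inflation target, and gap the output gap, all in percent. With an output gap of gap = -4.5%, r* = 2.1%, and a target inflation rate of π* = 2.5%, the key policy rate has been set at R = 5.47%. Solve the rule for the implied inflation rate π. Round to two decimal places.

6.08%

Collecting π: R = r* + (1 + 0.5) π − 0.5 π* + 1 gap
1.5 π = 5.47 − 2.1 + 0.5 × 2.5 − 1 × (-4.5) = 9.12
π = 9.12 / 1.5 = 6.08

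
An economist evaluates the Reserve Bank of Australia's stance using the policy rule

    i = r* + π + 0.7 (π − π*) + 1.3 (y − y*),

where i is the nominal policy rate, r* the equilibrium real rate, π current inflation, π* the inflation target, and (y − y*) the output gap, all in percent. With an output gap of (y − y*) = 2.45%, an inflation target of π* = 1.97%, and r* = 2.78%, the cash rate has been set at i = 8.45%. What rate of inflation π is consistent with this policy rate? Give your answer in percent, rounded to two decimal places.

2.27%

Collecting π: i = r* + (1 + 0.7) π − 0.7 π* + 1.3 (y − y*)
1.7 π = 8.45 − 2.78 + 0.7 × 1.97 − 1.3 × 2.45 = 3.864
π = 3.864 / 1.7 = 2.27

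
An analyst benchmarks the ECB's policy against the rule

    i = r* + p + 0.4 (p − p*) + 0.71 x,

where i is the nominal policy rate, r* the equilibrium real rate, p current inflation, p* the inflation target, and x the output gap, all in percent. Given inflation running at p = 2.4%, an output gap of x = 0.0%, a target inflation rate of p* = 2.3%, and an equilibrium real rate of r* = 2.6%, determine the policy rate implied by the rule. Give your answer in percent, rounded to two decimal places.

i = 2.6 + 2.4 + 0.4 × (2.4 − 2.3) + 0.71 × 0.0
   = 2.6 + 2.4 + 0.04 + 0 = 5.04

5.04%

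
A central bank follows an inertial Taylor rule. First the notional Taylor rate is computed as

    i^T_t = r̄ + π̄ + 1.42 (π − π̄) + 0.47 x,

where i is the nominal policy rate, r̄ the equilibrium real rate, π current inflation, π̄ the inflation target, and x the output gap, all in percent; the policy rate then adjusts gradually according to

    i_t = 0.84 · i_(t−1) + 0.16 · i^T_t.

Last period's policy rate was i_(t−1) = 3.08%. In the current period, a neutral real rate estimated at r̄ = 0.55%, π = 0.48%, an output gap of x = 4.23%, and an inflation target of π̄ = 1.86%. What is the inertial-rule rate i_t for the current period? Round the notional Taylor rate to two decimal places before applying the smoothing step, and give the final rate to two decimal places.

i^T_t = 0.55 + 1.86 + 1.42 × (0.48 − 1.86) + 0.47 × 4.23
   = 0.55 + 1.86 − 1.9596 + 1.9881 = 2.44
i_t = 0.84 × 3.08 + 0.16 × 2.44 = 2.5872 + 0.3904 = 2.98

2.98%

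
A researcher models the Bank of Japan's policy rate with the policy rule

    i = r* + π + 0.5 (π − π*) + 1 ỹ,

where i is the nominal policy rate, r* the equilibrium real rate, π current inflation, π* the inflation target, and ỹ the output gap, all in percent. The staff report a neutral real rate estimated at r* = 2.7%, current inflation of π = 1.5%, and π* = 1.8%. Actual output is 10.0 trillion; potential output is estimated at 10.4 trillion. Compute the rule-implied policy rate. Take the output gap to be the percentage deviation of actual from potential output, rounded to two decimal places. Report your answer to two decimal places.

0.20%

Output gap = 100 × (10.0 − 10.4) / 10.4 = -3.85%.
i = 2.70 + 1.50 + 0.5 × (1.50 − 1.80) + 1 × (-3.85)
   = 2.70 + 1.5 − 0.15 − 3.85 = 0.20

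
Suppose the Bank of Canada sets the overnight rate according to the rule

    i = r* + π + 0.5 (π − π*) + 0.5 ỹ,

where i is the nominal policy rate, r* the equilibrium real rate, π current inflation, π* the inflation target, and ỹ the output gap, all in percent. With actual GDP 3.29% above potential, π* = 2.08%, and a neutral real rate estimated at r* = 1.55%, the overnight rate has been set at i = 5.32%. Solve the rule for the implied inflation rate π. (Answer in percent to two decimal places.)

Output 3.29% above potential → ỹ = 3.29.
Collecting π: i = r* + (1 + 0.5) π − 0.5 π* + 0.5 ỹ
1.5 π = 5.32 − 1.55 + 0.5 × 2.08 − 0.5 × 3.29 = 3.165
π = 3.165 / 1.5 = 2.11

2.11%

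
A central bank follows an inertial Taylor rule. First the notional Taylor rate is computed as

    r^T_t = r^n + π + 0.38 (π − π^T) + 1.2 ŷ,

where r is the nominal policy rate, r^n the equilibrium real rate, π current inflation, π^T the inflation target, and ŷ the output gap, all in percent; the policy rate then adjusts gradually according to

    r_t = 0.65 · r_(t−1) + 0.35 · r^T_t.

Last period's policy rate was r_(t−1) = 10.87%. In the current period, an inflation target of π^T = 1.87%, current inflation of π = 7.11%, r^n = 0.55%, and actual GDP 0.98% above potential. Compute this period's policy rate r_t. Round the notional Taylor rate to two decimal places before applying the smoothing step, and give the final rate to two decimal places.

10.86%

Output 0.98% above potential → ŷ = 0.98.
r^T_t = 0.55 + 7.11 + 0.38 × (7.11 − 1.87) + 1.2 × 0.98
   = 0.55 + 7.11 + 1.9912 + 1.176 = 10.83
r_t = 0.65 × 10.87 + 0.35 × 10.83 = 7.0655 + 3.7905 = 10.86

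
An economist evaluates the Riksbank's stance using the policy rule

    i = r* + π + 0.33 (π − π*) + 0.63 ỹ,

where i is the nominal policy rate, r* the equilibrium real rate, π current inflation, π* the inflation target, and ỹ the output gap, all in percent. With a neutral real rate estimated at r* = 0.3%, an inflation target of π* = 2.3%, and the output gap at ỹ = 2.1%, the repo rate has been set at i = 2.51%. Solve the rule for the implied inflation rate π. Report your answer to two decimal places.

Collecting π: i = r* + (1 + 0.33) π − 0.33 π* + 0.63 ỹ
1.33 π = 2.51 − 0.3 + 0.33 × 2.3 − 0.63 × 2.1 = 1.646
π = 1.646 / 1.33 = 1.24

1.24%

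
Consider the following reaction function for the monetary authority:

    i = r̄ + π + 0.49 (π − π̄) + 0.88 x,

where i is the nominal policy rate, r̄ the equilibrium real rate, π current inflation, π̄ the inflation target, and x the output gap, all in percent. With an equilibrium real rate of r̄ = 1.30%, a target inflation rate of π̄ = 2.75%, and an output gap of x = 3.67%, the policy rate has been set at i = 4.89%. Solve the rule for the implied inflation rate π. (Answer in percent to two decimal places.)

1.15%

Collecting π: i = r̄ + (1 + 0.49) π − 0.49 π̄ + 0.88 x
1.49 π = 4.89 − 1.30 + 0.49 × 2.75 − 0.88 × 3.67 = 1.7079
π = 1.7079 / 1.49 = 1.15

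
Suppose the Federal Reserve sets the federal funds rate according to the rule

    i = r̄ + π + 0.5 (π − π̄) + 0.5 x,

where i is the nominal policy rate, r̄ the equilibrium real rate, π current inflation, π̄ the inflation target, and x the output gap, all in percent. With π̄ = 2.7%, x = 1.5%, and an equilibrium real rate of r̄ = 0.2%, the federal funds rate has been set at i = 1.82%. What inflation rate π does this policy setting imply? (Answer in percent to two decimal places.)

Collecting π: i = r̄ + (1 + 0.5) π − 0.5 π̄ + 0.5 x
1.5 π = 1.82 − 0.2 + 0.5 × 2.7 − 0.5 × 1.5 = 2.22
π = 2.22 / 1.5 = 1.48

1.48%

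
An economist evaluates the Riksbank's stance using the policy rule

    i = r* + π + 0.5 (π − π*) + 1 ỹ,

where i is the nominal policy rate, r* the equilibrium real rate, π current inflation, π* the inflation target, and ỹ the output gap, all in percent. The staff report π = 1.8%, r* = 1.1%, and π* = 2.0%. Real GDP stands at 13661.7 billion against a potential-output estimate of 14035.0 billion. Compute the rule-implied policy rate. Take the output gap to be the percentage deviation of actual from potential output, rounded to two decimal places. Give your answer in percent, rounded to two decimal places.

Output gap = 100 × (13661.7 − 14035.0) / 14035.0 = -2.66%.
i = 1.10 + 1.80 + 0.5 × (1.80 − 2.00) + 1 × (-2.66)
   = 1.10 + 1.8 − 0.1 − 2.66 = 0.14

0.14%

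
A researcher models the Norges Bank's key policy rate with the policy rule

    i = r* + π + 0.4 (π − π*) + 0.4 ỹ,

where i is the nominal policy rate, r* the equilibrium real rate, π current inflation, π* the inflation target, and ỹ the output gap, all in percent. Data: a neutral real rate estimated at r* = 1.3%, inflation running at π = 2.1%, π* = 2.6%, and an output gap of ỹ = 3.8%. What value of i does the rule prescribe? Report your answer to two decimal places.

4.72%

i = 1.3 + 2.1 + 0.4 × (2.1 − 2.6) + 0.4 × 3.8
   = 1.3 + 2.1 − 0.2 + 1.52 = 4.72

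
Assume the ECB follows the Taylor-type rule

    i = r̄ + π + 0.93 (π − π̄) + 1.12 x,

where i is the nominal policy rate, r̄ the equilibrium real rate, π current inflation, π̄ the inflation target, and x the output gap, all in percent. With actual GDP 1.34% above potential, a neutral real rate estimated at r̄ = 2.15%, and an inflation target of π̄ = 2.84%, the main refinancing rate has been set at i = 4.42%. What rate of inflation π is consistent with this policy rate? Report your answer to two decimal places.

1.77%

Output 1.34% above potential → x = 1.34.
Collecting π: i = r̄ + (1 + 0.93) π − 0.93 π̄ + 1.12 x
1.93 π = 4.42 − 2.15 + 0.93 × 2.84 − 1.12 × 1.34 = 3.4104
π = 3.4104 / 1.93 = 1.77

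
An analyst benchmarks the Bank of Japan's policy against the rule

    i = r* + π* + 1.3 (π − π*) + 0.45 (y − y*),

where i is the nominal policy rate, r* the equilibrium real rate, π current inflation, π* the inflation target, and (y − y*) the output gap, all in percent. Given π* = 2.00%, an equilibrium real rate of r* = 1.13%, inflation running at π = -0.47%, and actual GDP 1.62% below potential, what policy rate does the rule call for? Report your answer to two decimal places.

-0.81%

Output 1.62% below potential → (y − y*) = -1.62.
i = 1.13 + 2.00 + 1.3 × (-0.47 − 2.00) + 0.45 × (-1.62)
   = 1.13 + 2 − 3.211 − 0.729 = -0.81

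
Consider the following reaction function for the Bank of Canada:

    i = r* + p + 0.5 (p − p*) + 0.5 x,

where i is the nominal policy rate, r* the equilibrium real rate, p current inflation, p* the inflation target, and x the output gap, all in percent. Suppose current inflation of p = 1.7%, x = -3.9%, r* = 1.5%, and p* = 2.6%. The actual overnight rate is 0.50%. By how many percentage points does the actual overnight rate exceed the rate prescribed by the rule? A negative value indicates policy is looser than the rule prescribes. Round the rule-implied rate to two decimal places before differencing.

-0.30 pp

i = 1.5 + 1.7 + 0.5 × (1.7 − 2.6) + 0.5 × (-3.9)
   = 1.5 + 1.7 − 0.45 − 1.95 = 0.80
Deviation = 0.50 − 0.80 = -0.30 pp.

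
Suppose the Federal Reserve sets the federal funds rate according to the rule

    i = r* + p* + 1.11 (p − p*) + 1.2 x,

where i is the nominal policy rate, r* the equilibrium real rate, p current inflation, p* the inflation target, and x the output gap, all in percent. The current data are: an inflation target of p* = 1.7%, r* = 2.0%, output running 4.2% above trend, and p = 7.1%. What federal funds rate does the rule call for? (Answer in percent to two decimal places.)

14.73%

Output 4.2% above potential → x = 4.2.
i = 2.0 + 1.7 + 1.11 × (7.1 − 1.7) + 1.2 × 4.2
   = 2.0 + 1.7 + 5.994 + 5.04 = 14.73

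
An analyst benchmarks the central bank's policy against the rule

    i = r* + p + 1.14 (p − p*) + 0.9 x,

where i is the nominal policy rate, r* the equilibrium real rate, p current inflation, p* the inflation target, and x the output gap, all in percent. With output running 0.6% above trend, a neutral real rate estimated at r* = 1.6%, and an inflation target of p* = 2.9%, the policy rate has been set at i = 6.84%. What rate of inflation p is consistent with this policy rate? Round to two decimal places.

Output 0.6% above potential → x = 0.6.
Collecting p: i = r* + (1 + 1.14) p − 1.14 p* + 0.9 x
2.14 p = 6.84 − 1.6 + 1.14 × 2.9 − 0.9 × 0.6 = 8.006
p = 8.006 / 2.14 = 3.74

3.74%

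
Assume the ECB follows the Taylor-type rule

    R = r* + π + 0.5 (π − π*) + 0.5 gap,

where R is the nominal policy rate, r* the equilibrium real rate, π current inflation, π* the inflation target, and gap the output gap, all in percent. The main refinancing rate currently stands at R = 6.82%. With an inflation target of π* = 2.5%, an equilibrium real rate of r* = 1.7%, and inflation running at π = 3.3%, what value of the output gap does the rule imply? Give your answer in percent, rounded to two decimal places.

0.5 gap = 6.82 − 1.7 − 3.3 − 0.5 × (3.3 − 2.5) = 1.42
gap = 1.42 / 0.5 = 2.84

2.84%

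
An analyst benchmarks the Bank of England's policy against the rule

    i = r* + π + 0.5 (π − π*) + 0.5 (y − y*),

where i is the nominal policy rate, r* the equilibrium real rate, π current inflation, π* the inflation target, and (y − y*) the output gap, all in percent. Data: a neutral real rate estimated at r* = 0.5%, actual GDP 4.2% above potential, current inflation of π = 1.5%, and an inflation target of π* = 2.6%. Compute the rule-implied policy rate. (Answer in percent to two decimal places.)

Output 4.2% above potential → (y − y*) = 4.2.
i = 0.5 + 1.5 + 0.5 × (1.5 − 2.6) + 0.5 × 4.2
   = 0.5 + 1.5 − 0.55 + 2.1 = 3.55

3.55%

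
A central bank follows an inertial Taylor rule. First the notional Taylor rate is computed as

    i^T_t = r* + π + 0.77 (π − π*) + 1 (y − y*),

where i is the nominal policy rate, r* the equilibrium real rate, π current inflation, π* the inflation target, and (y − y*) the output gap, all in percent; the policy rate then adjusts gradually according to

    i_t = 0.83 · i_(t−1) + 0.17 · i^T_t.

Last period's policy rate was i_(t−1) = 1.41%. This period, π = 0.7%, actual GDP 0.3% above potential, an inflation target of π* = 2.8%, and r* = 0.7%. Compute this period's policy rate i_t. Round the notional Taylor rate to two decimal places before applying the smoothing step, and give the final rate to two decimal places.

1.18%

Output 0.3% above potential → (y − y*) = 0.3.
i^T_t = 0.7 + 0.7 + 0.77 × (0.7 − 2.8) + 1 × 0.3
   = 0.7 + 0.7 − 1.617 + 0.3 = 0.08
i_t = 0.83 × 1.41 + 0.17 × 0.08 = 1.1703 + 0.0136 = 1.18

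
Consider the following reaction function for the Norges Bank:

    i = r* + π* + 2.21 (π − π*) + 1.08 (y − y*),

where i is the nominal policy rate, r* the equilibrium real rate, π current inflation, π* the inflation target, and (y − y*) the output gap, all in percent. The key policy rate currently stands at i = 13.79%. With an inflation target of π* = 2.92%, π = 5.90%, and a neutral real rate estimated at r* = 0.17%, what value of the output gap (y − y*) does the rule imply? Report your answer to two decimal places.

1.08 (y − y*) = 13.79 − 0.17 − 2.92 − 2.21 × (5.90 − 2.92) = 4.1142
(y − y*) = 4.1142 / 1.08 = 3.81

3.81%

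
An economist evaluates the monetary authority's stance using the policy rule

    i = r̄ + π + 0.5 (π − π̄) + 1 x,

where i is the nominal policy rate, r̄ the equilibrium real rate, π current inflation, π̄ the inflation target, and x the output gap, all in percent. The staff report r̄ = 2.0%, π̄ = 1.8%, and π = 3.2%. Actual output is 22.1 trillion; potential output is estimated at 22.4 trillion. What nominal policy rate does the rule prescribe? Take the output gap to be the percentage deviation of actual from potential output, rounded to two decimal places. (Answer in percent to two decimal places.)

Output gap = 100 × (22.1 − 22.4) / 22.4 = -1.34%.
i = 2.00 + 3.20 + 0.5 × (3.20 − 1.80) + 1 × (-1.34)
   = 2.00 + 3.2 + 0.7 − 1.34 = 4.56

4.56%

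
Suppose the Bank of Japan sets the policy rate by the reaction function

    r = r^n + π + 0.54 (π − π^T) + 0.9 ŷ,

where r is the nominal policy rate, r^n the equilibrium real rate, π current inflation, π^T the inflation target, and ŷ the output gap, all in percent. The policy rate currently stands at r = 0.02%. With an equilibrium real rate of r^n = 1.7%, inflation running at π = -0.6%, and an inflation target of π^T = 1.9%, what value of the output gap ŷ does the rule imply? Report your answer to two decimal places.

0.9 ŷ = 0.02 − 1.7 − (-0.6) − 0.54 × ((-0.6) − 1.9) = 0.27
ŷ = 0.27 / 0.9 = 0.30

0.30%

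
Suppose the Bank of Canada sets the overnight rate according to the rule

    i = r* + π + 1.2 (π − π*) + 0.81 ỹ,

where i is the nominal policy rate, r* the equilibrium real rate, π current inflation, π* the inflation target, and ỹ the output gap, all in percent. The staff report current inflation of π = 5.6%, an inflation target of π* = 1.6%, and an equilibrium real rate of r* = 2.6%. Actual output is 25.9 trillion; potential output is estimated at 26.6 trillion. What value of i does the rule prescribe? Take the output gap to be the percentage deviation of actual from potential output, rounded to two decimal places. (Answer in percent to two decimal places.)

Output gap = 100 × (25.9 − 26.6) / 26.6 = -2.63%.
i = 2.60 + 5.60 + 1.2 × (5.60 − 1.60) + 0.81 × (-2.63)
   = 2.60 + 5.6 + 4.8 − 2.1303 = 10.87

10.87%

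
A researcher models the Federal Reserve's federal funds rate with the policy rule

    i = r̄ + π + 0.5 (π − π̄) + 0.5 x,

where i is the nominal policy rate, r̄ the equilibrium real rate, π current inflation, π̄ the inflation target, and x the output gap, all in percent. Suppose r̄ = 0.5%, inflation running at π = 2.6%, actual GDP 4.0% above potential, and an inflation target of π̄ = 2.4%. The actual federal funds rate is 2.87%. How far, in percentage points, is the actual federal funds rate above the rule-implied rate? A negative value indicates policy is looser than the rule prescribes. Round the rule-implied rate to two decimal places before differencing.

Output 4.0% above potential → x = 4.0.
i = 0.5 + 2.6 + 0.5 × (2.6 − 2.4) + 0.5 × 4.0
   = 0.5 + 2.6 + 0.1 + 2 = 5.20
Deviation = 2.87 − 5.20 = -2.33 pp.

-2.33 pp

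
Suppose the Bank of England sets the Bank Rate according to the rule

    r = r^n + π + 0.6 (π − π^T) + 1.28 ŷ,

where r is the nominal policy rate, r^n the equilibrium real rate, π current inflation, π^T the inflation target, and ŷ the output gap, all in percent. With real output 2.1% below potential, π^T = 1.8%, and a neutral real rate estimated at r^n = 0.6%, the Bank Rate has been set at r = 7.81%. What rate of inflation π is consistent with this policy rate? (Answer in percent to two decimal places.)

6.86%

Output 2.1% below potential → ŷ = -2.1.
Collecting π: r = r^n + (1 + 0.6) π − 0.6 π^T + 1.28 ŷ
1.6 π = 7.81 − 0.6 + 0.6 × 1.8 − 1.28 × (-2.1) = 10.978
π = 10.978 / 1.6 = 6.86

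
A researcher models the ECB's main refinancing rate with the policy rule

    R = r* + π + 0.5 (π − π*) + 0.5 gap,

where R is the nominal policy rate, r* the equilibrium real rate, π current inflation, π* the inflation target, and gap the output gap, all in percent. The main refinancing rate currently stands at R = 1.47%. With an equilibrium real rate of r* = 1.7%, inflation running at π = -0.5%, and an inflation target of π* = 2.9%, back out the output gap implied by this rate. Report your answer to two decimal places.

3.94%

0.5 gap = 1.47 − 1.7 − (-0.5) − 0.5 × ((-0.5) − 2.9) = 1.97
gap = 1.97 / 0.5 = 3.94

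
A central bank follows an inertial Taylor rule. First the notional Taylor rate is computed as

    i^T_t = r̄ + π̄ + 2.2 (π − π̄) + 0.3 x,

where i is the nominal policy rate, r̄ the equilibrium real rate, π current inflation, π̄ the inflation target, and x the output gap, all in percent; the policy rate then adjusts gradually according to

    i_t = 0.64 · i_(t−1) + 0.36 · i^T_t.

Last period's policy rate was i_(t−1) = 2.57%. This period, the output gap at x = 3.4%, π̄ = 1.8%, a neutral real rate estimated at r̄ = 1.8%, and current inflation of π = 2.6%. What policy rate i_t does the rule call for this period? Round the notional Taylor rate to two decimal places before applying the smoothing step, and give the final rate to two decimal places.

i^T_t = 1.8 + 1.8 + 2.2 × (2.6 − 1.8) + 0.3 × 3.4
   = 1.8 + 1.8 + 1.76 + 1.02 = 6.38
i_t = 0.64 × 2.57 + 0.36 × 6.38 = 1.6448 + 2.2968 = 3.94

3.94%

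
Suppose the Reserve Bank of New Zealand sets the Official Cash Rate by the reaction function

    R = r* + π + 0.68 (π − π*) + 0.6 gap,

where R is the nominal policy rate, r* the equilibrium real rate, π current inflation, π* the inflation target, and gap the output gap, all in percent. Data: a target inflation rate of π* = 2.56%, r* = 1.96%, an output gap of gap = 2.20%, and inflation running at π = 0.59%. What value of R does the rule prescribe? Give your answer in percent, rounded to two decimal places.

R = 1.96 + 0.59 + 0.68 × (0.59 − 2.56) + 0.6 × 2.20
   = 1.96 + 0.59 − 1.3396 + 1.32 = 2.53

2.53%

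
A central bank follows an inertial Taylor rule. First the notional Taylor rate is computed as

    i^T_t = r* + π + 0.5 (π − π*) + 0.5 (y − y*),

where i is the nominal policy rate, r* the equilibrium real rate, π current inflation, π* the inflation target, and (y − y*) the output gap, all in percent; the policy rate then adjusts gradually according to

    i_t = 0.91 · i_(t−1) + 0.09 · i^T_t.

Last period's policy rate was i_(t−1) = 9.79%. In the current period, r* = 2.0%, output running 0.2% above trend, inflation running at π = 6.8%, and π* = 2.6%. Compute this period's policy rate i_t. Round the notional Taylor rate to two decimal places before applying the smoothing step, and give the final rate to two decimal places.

9.90%

Output 0.2% above potential → (y − y*) = 0.2.
i^T_t = 2.0 + 6.8 + 0.5 × (6.8 − 2.6) + 0.5 × 0.2
   = 2.0 + 6.8 + 2.1 + 0.1 = 11.00
i_t = 0.91 × 9.79 + 0.09 × 11.00 = 8.9089 + 0.99 = 9.90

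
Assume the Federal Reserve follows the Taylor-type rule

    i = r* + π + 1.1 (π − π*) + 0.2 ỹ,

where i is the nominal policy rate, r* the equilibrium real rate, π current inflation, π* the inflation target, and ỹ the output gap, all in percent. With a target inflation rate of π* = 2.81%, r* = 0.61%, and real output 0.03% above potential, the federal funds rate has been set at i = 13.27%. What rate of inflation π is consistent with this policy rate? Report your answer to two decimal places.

7.50%

Output 0.03% above potential → ỹ = 0.03.
Collecting π: i = r* + (1 + 1.1) π − 1.1 π* + 0.2 ỹ
2.1 π = 13.27 − 0.61 + 1.1 × 2.81 − 0.2 × 0.03 = 15.745
π = 15.745 / 2.1 = 7.50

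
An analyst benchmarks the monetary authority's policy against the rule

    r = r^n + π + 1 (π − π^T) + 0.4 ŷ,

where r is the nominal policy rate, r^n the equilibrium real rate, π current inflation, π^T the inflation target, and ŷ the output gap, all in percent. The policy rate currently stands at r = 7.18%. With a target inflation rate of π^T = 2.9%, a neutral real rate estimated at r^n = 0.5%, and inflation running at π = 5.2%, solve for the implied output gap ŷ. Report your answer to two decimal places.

0.4 ŷ = 7.18 − 0.5 − 5.2 − 1 × (5.2 − 2.9) = -0.82
ŷ = -0.82 / 0.4 = -2.05

-2.05%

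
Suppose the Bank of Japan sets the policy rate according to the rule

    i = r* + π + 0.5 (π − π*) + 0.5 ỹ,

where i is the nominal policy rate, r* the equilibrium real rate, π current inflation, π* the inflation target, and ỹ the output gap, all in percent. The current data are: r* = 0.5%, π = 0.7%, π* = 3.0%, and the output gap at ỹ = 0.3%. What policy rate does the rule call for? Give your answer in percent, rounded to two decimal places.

0.20%

i = 0.5 + 0.7 + 0.5 × (0.7 − 3.0) + 0.5 × 0.3
   = 0.5 + 0.7 − 1.15 + 0.15 = 0.20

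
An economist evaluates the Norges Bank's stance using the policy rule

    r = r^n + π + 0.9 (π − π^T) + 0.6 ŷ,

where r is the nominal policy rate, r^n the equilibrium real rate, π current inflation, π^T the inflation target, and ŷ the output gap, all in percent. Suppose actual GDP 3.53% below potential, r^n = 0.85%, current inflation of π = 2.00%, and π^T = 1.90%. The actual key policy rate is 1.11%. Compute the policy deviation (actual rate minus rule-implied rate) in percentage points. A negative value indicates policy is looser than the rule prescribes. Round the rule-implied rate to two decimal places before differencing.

0.29 pp

Output 3.53% below potential → ŷ = -3.53.
r = 0.85 + 2.00 + 0.9 × (2.00 − 1.90) + 0.6 × (-3.53)
   = 0.85 + 2 + 0.09 − 2.118 = 0.82
Deviation = 1.11 − 0.82 = 0.29 pp.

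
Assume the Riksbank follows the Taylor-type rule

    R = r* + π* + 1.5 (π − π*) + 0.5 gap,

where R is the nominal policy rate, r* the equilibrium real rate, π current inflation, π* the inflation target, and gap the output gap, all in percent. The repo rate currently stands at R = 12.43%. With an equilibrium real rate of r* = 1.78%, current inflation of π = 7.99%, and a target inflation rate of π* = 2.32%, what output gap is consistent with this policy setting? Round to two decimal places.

0.5 gap = 12.43 − 1.78 − 2.32 − 1.5 × (7.99 − 2.32) = -0.175
gap = -0.175 / 0.5 = -0.35

-0.35%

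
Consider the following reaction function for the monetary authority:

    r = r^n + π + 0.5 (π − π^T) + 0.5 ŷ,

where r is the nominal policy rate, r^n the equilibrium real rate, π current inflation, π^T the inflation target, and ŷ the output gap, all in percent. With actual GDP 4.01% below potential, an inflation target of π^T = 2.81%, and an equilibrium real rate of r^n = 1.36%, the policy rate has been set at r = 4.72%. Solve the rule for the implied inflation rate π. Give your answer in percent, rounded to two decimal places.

4.51%

Output 4.01% below potential → ŷ = -4.01.
Collecting π: r = r^n + (1 + 0.5) π − 0.5 π^T + 0.5 ŷ
1.5 π = 4.72 − 1.36 + 0.5 × 2.81 − 0.5 × (-4.01) = 6.77
π = 6.77 / 1.5 = 4.51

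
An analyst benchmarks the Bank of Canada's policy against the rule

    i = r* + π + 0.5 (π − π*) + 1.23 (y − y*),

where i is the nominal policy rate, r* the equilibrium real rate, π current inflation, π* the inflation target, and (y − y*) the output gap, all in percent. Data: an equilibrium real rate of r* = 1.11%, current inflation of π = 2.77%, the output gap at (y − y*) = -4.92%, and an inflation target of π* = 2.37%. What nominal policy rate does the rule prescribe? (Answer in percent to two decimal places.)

-1.97%

i = 1.11 + 2.77 + 0.5 × (2.77 − 2.37) + 1.23 × (-4.92)
   = 1.11 + 2.77 + 0.2 − 6.0516 = -1.97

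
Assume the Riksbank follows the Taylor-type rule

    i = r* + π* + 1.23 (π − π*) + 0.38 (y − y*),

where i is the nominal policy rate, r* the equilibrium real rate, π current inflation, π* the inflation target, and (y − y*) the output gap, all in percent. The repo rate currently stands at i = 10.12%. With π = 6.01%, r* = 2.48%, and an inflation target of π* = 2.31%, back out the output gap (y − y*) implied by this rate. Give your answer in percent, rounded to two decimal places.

2.05%

0.38 (y − y*) = 10.12 − 2.48 − 2.31 − 1.23 × (6.01 − 2.31) = 0.779
(y − y*) = 0.779 / 0.38 = 2.05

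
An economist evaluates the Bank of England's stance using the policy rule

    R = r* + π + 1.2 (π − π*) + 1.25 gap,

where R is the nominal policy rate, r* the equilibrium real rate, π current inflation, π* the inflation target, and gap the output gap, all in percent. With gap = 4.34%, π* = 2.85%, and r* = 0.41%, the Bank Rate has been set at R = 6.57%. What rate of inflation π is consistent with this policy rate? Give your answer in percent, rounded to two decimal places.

1.89%

Collecting π: R = r* + (1 + 1.2) π − 1.2 π* + 1.25 gap
2.2 π = 6.57 − 0.41 + 1.2 × 2.85 − 1.25 × 4.34 = 4.155
π = 4.155 / 2.2 = 1.89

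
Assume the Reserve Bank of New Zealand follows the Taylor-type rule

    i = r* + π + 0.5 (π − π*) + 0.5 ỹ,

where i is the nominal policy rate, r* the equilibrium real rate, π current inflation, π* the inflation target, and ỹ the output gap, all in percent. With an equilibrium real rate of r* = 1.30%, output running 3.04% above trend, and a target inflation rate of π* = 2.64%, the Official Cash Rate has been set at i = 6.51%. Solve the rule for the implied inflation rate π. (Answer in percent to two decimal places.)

Output 3.04% above potential → ỹ = 3.04.
Collecting π: i = r* + (1 + 0.5) π − 0.5 π* + 0.5 ỹ
1.5 π = 6.51 − 1.30 + 0.5 × 2.64 − 0.5 × 3.04 = 5.01
π = 5.01 / 1.5 = 3.34

3.34%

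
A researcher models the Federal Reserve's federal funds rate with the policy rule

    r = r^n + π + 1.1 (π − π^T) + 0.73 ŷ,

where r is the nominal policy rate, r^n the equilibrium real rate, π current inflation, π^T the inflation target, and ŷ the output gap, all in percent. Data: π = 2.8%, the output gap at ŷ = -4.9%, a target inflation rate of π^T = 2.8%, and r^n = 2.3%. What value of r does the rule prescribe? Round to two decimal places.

1.52%

r = 2.3 + 2.8 + 1.1 × (2.8 − 2.8) + 0.73 × (-4.9)
   = 2.3 + 2.8 + 0 − 3.577 = 1.52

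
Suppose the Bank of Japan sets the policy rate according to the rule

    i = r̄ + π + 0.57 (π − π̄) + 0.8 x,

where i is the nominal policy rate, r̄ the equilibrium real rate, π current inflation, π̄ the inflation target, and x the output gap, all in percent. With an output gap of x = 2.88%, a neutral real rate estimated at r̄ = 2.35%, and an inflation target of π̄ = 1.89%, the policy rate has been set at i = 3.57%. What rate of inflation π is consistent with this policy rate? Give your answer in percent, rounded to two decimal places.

Collecting π: i = r̄ + (1 + 0.57) π − 0.57 π̄ + 0.8 x
1.57 π = 3.57 − 2.35 + 0.57 × 1.89 − 0.8 × 2.88 = -0.0067
π = -0.0067 / 1.57 = 0.00

0.00%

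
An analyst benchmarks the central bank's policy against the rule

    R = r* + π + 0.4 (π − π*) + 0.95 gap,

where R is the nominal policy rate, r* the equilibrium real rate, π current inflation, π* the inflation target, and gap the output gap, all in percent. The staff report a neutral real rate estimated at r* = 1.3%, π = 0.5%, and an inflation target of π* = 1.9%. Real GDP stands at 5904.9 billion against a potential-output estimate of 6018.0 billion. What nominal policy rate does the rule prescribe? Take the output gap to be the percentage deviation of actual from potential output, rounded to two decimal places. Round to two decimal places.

-0.55%

Output gap = 100 × (5904.9 − 6018.0) / 6018.0 = -1.88%.
R = 1.30 + 0.50 + 0.4 × (0.50 − 1.90) + 0.95 × (-1.88)
   = 1.30 + 0.5 − 0.56 − 1.786 = -0.55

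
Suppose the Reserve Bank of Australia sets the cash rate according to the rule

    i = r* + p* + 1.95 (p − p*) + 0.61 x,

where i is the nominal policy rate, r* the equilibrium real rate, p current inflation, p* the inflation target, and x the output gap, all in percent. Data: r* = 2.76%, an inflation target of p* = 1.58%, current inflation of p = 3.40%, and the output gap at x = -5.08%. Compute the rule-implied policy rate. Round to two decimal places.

4.79%

i = 2.76 + 1.58 + 1.95 × (3.40 − 1.58) + 0.61 × (-5.08)
   = 2.76 + 1.58 + 3.549 − 3.0988 = 4.79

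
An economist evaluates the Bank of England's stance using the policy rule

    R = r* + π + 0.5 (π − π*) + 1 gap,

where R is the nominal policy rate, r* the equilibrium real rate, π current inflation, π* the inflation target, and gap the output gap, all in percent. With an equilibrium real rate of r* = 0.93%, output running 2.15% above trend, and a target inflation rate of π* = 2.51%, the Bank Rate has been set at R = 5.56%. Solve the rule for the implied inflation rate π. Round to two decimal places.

Output 2.15% above potential → gap = 2.15.
Collecting π: R = r* + (1 + 0.5) π − 0.5 π* + 1 gap
1.5 π = 5.56 − 0.93 + 0.5 × 2.51 − 1 × 2.15 = 3.735
π = 3.735 / 1.5 = 2.49

2.49%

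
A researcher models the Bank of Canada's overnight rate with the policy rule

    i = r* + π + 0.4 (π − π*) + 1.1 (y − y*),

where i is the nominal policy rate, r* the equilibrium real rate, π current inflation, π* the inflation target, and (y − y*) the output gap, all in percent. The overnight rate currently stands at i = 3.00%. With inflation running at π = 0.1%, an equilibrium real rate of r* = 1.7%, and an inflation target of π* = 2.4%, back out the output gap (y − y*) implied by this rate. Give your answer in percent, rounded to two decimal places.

1.1 (y − y*) = 3.00 − 1.7 − 0.1 − 0.4 × (0.1 − 2.4) = 2.12
(y − y*) = 2.12 / 1.1 = 1.93

1.93%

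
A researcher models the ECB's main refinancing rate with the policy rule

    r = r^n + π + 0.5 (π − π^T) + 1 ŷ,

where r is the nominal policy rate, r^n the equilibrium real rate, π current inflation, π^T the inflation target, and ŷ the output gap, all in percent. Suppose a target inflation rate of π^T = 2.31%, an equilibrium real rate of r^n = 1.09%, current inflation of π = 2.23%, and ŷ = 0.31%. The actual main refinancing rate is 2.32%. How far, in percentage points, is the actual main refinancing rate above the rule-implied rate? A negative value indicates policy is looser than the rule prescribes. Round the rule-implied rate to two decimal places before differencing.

r = 1.09 + 2.23 + 0.5 × (2.23 − 2.31) + 1 × 0.31
   = 1.09 + 2.23 − 0.04 + 0.31 = 3.59
Deviation = 2.32 − 3.59 = -1.27 pp.

-1.27 pp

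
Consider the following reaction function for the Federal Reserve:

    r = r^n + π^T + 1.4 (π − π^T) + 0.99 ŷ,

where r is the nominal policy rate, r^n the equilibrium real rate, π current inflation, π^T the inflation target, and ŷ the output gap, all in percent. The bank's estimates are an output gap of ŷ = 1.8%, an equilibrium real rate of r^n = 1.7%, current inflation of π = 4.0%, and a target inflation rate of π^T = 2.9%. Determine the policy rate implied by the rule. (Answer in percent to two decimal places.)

7.92%

r = 1.7 + 2.9 + 1.4 × (4.0 − 2.9) + 0.99 × 1.8
   = 1.7 + 2.9 + 1.54 + 1.782 = 7.92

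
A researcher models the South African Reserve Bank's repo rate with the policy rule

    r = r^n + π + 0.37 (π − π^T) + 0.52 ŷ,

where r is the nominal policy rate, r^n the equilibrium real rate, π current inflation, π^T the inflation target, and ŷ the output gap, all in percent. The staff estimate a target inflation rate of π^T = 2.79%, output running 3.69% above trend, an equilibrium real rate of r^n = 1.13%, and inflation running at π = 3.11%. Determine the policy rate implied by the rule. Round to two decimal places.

6.28%

Output 3.69% above potential → ŷ = 3.69.
r = 1.13 + 3.11 + 0.37 × (3.11 − 2.79) + 0.52 × 3.69
   = 1.13 + 3.11 + 0.1184 + 1.9188 = 6.28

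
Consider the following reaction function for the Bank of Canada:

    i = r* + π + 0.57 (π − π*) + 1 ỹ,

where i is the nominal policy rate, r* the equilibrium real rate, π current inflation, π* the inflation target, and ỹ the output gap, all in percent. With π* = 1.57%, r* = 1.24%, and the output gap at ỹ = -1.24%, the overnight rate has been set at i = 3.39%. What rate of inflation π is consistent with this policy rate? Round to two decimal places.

2.73%

Collecting π: i = r* + (1 + 0.57) π − 0.57 π* + 1 ỹ
1.57 π = 3.39 − 1.24 + 0.57 × 1.57 − 1 × (-1.24) = 4.2849
π = 4.2849 / 1.57 = 2.73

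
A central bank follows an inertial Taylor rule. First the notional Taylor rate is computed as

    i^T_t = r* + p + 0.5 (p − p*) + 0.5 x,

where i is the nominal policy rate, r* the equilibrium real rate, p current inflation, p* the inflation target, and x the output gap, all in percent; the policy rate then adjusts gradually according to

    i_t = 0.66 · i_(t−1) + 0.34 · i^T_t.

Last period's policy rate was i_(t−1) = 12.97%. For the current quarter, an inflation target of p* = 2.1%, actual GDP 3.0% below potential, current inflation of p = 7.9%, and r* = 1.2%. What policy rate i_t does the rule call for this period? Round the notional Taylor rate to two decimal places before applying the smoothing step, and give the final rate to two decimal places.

Output 3.0% below potential → x = -3.0.
i^T_t = 1.2 + 7.9 + 0.5 × (7.9 − 2.1) + 0.5 × (-3.0)
   = 1.2 + 7.9 + 2.9 − 1.5 = 10.50
i_t = 0.66 × 12.97 + 0.34 × 10.50 = 8.5602 + 3.57 = 12.13

12.13%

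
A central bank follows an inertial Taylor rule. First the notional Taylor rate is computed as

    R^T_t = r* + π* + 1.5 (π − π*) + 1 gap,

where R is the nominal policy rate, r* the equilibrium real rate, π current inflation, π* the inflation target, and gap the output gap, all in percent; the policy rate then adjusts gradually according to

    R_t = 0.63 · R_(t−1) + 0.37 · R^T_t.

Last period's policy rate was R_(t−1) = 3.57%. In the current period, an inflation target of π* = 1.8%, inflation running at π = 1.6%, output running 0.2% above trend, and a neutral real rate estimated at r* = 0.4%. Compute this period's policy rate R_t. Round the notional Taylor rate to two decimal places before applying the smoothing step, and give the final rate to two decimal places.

Output 0.2% above potential → gap = 0.2.
R^T_t = 0.4 + 1.8 + 1.5 × (1.6 − 1.8) + 1 × 0.2
   = 0.4 + 1.8 − 0.3 + 0.2 = 2.10
R_t = 0.63 × 3.57 + 0.37 × 2.10 = 2.2491 + 0.777 = 3.03

3.03%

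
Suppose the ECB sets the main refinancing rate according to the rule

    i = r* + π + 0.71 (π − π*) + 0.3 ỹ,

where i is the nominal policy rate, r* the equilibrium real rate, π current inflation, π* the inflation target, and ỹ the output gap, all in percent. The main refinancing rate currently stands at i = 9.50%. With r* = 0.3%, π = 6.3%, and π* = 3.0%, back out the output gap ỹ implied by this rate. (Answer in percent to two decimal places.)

1.86%

0.3 ỹ = 9.50 − 0.3 − 6.3 − 0.71 × (6.3 − 3.0) = 0.557
ỹ = 0.557 / 0.3 = 1.86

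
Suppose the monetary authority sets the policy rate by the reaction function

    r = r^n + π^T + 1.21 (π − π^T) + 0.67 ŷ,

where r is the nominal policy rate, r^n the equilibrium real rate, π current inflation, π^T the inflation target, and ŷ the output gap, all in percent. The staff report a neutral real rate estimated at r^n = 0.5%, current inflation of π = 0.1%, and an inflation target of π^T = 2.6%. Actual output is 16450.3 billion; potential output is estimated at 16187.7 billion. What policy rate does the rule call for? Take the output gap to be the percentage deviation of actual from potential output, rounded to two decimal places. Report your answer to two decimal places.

1.16%

Output gap = 100 × (16450.3 − 16187.7) / 16187.7 = 1.62%.
r = 0.50 + 2.60 + 1.21 × (0.10 − 2.60) + 0.67 × 1.62
   = 0.50 + 2.6 − 3.025 + 1.0854 = 1.16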